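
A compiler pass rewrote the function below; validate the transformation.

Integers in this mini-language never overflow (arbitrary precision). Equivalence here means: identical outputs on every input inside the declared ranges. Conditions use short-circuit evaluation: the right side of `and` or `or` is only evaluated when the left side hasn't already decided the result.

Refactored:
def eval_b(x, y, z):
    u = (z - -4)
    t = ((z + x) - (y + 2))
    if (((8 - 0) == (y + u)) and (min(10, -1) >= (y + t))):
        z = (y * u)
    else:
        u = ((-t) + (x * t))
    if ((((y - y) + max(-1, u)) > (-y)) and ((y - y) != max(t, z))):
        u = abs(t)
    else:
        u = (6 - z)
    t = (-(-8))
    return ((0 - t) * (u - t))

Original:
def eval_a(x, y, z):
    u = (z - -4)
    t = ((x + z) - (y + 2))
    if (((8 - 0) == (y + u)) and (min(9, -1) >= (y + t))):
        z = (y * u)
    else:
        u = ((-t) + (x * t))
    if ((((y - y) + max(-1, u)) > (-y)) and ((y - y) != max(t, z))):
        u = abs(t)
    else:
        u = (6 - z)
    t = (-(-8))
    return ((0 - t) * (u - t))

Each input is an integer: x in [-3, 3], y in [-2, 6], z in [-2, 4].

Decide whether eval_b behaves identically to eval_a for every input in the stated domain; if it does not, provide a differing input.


Equivalent. Although `9` became `10`, no input in the stated domain can expose it.
An exhaustive pass over the 441 declared inputs shows identical outputs.
Tracing x=2, y=2, z=3: eval_a: u=7, then t=1, then (((8 - 0) == (y + u)) and (min(9, -1) >= (y + t))) is false, then u=1, then ((((y - y) + max(-1, u)) > (-y)) and ((y - y) != max(t, z))) is true, then u=1, then t=8, then returns 56 | eval_b: u=7, then t=1, then (((8 - 0) == (y + u)) and (min(10, -1) >= (y + t))) is false, then u=1, then ((((y - y) + max(-1, u)) > (-y)) and ((y - y) != max(t, z))) is true, then u=1, then t=8, then returns 56 — matching result 56.
verdict: equivalent


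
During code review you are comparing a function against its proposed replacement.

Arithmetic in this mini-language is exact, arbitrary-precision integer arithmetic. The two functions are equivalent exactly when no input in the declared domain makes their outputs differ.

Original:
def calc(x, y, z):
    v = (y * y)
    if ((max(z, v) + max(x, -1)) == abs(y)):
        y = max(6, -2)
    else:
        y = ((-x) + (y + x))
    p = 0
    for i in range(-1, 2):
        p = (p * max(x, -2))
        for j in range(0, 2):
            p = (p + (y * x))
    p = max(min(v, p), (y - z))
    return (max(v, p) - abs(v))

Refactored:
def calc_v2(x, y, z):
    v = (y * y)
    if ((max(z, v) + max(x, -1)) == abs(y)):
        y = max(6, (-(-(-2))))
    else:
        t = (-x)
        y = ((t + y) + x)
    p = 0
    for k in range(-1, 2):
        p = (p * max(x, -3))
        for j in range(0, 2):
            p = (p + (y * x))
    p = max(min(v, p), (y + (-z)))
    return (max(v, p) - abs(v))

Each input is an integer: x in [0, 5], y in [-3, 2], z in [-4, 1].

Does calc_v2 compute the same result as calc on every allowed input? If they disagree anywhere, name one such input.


The suspicious edit (`-2` became `-3`) never changes the result for any input inside the declared domain.
One worked example (x=5, y=2, z=-3) — calc: v=4, then ((max(z, v) + max(x, -1)) == abs(y)) is false, then y=2, then p=0, then (i=-1), then p=0, then (j=0), then p=10, then (j=1), then p=20, then (i=0), then p=100, then (j=0), then p=110, then (j=1), then p=120, then (i=1), then p=600, then (j=0), then p=610, then (j=1), then p=620, then p=5, then returns 1; calc_v2: v=4, then ((max(z, v) + max(x, -1)) == abs(y)) is false, then t=-5, then y=2, then p=0, then (k=-1), then p=0, then (j=0), then p=10, then (j=1), then p=20, then (k=0), then p=100, then (j=0), then p=110, then (j=1), then p=120, then (k=1), then p=600, then (j=0), then p=610, then (j=1), then p=620, then p=5, then returns 1; agreement on 1.
Sweeping the whole domain (216 inputs) finds no disagreement.
verdict: equivalent


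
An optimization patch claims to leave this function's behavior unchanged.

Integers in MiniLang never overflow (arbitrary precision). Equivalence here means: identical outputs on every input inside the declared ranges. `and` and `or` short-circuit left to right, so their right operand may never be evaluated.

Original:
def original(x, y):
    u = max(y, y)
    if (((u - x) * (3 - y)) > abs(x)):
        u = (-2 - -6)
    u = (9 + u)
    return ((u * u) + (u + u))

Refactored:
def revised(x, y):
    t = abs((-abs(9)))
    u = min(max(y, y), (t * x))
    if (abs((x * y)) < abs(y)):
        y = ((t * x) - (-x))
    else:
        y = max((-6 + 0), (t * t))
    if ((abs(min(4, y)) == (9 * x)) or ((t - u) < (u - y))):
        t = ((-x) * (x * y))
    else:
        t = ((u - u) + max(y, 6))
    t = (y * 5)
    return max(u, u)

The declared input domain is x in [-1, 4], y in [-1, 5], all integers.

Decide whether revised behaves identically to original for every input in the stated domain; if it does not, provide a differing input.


There is a counterexample at x=-1, y=-1: 80 on one side, -9 on the other.
original: u=-1, then (((u - x) * (3 - y)) > abs(x)) is false, then u=8, then returns 80
revised: t=9, then u=-9, then (abs((x * y)) < abs(y)) is false, then y=81, then ((abs(min(4, y)) == (9 * x)) or ((t - u) < (u - y))) is false, then t=81, then t=405, then returns -9
verdict: not equivalent; witness: x=-1, y=-1


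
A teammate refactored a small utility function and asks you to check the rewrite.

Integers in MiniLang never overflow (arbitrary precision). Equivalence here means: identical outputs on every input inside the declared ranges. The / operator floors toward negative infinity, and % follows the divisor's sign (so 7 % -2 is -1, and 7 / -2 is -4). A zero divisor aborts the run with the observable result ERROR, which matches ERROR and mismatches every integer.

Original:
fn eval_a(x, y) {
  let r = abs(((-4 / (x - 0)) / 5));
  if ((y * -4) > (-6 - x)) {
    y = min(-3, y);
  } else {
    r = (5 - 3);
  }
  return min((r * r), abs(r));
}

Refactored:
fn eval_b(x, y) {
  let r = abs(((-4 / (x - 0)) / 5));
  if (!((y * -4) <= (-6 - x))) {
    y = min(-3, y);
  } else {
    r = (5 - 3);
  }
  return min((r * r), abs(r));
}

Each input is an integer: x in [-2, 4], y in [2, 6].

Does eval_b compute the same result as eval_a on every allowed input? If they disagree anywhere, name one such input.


Changes here: comparison usage differs; boolean connective usage differs; the full 35-point sweep finds no disagreement.
verdict: equivalent


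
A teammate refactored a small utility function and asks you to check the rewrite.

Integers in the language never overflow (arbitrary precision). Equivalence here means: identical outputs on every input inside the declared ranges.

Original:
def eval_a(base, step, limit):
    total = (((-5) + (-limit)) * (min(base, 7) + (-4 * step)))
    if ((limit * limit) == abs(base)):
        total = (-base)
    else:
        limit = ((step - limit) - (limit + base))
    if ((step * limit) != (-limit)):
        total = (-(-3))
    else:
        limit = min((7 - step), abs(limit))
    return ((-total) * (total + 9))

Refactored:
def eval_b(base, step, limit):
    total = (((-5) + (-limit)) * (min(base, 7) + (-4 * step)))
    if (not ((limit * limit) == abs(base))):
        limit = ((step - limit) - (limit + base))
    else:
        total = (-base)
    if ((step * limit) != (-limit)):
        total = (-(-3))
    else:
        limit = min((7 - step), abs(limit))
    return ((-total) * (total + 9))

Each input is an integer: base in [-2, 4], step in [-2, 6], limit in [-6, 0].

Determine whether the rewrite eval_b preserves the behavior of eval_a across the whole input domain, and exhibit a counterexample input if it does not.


Comparing the listings, the differences include: boolean connective usage differs.
One worked example (base=4, step=4, limit=-6) — eval_a: total=-12, then ((limit * limit) == abs(base)) is false, then limit=12, then ((step * limit) != (-limit)) is true, then total=3, then returns -36; eval_b: total=-12, then (not ((limit * limit) == abs(base))) is true, then limit=12, then ((step * limit) != (-limit)) is true, then total=3, then returns -36; agreement on -36.
Every one of the 441 inputs gives matching results.
verdict: equivalent


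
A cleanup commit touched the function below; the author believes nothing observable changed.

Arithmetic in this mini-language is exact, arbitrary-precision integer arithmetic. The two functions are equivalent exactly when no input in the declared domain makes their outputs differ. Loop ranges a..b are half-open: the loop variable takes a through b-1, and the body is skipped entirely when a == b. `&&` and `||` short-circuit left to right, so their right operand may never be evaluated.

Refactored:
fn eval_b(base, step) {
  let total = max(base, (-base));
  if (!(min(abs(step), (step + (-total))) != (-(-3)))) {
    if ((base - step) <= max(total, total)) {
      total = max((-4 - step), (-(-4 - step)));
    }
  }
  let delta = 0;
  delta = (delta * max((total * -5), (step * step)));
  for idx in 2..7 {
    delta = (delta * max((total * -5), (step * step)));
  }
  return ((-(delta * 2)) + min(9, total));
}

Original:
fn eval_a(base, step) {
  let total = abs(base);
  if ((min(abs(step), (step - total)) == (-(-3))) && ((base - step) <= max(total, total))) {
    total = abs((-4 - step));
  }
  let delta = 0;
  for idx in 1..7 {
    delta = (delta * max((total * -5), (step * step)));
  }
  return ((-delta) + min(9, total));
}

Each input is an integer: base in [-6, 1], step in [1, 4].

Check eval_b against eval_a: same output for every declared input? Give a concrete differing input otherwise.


Equivalent. The suspicious-looking change has no observable effect anywhere in the declared ranges.
Checked all 32 inputs in the declared domain: the outputs agree on every one.
One worked example (base=-4, step=1) — eval_a: total=4, then ((min(abs(step), (step - total)) == (-(-3))) && ((base - step) <= max(total, total))) is false, then delta=0, then (idx=1), then delta=0, then (idx=2), then delta=0, then (idx=3), then delta=0, then (idx=4), then delta=0, then (idx=5), then delta=0, then (idx=6), then delta=0, then returns 4; eval_b: total=4, then (!(min(abs(step), (step + (-total))) != (-(-3)))) is false, then delta=0, then delta=0, then (idx=2), then delta=0, then (idx=3), then delta=0, then (idx=4), then delta=0, then (idx=5), then delta=0, then (idx=6), then delta=0, then returns 4; agreement on 4.
verdict: equivalent


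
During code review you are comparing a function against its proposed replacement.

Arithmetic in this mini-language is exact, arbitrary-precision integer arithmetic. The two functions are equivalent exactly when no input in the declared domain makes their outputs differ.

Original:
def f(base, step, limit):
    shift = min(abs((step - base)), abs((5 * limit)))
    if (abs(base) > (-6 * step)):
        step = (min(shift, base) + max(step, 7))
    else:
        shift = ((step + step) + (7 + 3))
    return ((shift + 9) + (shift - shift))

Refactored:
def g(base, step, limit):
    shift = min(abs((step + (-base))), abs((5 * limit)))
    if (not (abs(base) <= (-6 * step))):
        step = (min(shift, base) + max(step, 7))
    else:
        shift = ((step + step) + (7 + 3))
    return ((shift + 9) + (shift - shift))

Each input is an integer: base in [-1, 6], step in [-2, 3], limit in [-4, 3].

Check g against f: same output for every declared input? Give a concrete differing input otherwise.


Side by side, the visible changes include: arithmetic usage differs; comparison usage differs; boolean connective usage differs.
As a probe, take base=-1, step=-1, limit=1: f runs shift=0, then (abs(base) > (-6 * step)) is false, then shift=8, then returns 17; g runs shift=0, then (not (abs(base) <= (-6 * step))) is false, then shift=8, then returns 17; both end at 17.
An exhaustive pass over the 384 declared inputs shows identical outputs.
verdict: equivalent


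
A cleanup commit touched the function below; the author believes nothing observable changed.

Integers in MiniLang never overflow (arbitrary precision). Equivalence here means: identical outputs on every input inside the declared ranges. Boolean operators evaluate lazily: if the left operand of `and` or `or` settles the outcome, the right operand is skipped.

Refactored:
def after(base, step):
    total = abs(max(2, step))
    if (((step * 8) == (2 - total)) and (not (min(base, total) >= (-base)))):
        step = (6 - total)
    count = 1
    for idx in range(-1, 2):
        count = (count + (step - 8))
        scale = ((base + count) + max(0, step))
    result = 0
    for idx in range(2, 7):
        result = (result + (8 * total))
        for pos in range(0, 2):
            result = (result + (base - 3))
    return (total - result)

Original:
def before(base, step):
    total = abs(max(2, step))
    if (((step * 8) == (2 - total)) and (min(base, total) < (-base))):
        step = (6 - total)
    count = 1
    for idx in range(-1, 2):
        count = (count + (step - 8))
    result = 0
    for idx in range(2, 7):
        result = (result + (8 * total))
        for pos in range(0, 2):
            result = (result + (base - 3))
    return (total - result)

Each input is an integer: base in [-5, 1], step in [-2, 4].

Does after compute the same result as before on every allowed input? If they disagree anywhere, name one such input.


Equivalent — the differences include boolean connective usage differs, constant usage differs, arithmetic usage differs, local variable names differ, min/max/abs usage differs, comparison usage differs, statement counts differ, yet no declared input distinguishes the two.
Spot check at base=-1, step=-2 — before: total = 2; (((step * 8) == (2 - total)) and (min(base, total) < (-base))) -> false; count = 1; [idx=-1]; count = -9; [idx=0]; count = -19; [idx=1]; count = -29; result = 0; [idx=2]; result = 16; [pos=0]; result = 12; [pos=1]; result = 8; [idx=3]; result = 24; [pos=0]; result = 20; [pos=1]; result = 16; [idx=4]; result = 32; [pos=0]; result = 28; [pos=1]; result = 24; [idx=5]; result = 40; [pos=0]; result = 36; [pos=1]; result = 32; [idx=6]; result = 48; [pos=0]; result = 44; [pos=1]; result = 40; return -38. after: total = 2; (((step * 8) == (2 - total)) and (not (min(base, total) >= (-base)))) -> false; count = 1; [idx=-1]; count = -9; scale = -10; [idx=0]; count = -19; scale = -20; [idx=1]; count = -29; scale = -30; result = 0; [idx=2]; result = 16; [pos=0]; result = 12; [pos=1]; result = 8; [idx=3]; result = 24; [pos=0]; result = 20; [pos=1]; result = 16; [idx=4]; result = 32; [pos=0]; result = 28; [pos=1]; result = 24; [idx=5]; result = 40; [pos=0]; result = 36; [pos=1]; result = 32; [idx=6]; result = 48; [pos=0]; result = 44; [pos=1]; result = 40; return -38. Both give -38.
An exhaustive pass over the 49 declared inputs shows identical outputs.
verdict: equivalent


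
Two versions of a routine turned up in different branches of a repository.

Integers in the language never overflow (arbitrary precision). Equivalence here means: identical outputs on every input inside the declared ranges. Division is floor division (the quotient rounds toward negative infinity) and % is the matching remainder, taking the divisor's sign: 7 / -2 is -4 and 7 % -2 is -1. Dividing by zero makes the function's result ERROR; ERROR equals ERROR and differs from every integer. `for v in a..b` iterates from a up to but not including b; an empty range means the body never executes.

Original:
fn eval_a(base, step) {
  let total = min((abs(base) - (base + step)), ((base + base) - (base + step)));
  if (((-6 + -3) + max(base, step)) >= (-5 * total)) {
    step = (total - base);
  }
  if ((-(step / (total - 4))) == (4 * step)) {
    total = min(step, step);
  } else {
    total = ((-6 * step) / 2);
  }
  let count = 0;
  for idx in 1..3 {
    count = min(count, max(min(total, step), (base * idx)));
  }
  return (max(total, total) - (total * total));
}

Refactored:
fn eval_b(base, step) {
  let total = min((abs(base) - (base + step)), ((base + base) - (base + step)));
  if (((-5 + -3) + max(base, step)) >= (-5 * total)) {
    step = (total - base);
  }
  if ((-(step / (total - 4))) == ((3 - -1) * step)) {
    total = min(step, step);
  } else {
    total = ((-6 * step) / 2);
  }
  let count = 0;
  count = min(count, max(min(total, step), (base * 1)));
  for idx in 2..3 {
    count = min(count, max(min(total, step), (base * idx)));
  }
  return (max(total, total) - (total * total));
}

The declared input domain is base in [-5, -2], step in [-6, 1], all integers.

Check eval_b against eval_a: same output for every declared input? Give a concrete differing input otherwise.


Try base=-2, step=-4.
eval_a: total := 2 | (((-6 + -3) + max(base, step)) >= (-5 * total)): false | ((-(step / (total - 4))) == (4 * step)): false | total := 12 | count := 0 | iter idx=1: | count := -2 | iter idx=2: | count := -4 | result -132
eval_b: total := 2 | (((-5 + -3) + max(base, step)) >= (-5 * total)): true | step := 4 | ((-(step / (total - 4))) == ((3 - -1) * step)): false | total := -12 | count := 0 | count := -2 | iter idx=2: | count := -4 | result -156
-132 vs -156 — the two versions disagree here.
verdict: not equivalent; witness: base=-2, step=-4


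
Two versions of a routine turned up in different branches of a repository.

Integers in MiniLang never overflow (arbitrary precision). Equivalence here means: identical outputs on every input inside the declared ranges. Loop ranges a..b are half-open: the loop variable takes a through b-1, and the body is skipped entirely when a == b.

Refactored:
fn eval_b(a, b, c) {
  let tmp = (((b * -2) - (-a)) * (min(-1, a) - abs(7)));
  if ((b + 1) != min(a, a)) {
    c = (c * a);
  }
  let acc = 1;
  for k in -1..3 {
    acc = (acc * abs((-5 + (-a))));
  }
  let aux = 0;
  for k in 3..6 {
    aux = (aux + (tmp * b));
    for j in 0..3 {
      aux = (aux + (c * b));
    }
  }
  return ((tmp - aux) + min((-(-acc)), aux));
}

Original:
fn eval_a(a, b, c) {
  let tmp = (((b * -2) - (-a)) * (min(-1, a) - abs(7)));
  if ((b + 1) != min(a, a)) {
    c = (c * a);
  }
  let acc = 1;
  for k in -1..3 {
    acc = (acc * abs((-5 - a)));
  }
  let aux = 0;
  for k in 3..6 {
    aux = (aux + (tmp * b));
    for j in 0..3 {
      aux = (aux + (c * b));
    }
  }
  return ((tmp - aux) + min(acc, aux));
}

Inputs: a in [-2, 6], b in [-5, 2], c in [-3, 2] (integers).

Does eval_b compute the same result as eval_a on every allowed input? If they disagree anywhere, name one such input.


The two are interchangeable: arithmetic usage differs, and every declared input agrees.
Spot check at a=3, b=2, c=2 — eval_a: tmp becomes 8; next ((b + 1) != min(a, a)) evaluates to false; next acc becomes 1; next at k=-1:; next acc becomes 8; next at k=0:; next acc becomes 64; next at k=1:; next acc becomes 512; next at k=2:; next acc becomes 4096; next aux becomes 0; next at k=3:; next aux becomes 16; next at j=0:; next aux becomes 20; next at j=1:; next aux becomes 24; next at j=2:; next aux becomes 28; next at k=4:; next aux becomes 44; next at j=0:; next aux becomes 48; next at j=1:; next aux becomes 52; next at j=2:; next aux becomes 56; next at k=5:; next aux becomes 72; next at j=0:; next aux becomes 76; next at j=1:; next aux becomes 80; next at j=2:; next aux becomes 84; next final value 8. eval_b: tmp becomes 8; next ((b + 1) != min(a, a)) evaluates to false; next acc becomes 1; next at k=-1:; next acc becomes 8; next at k=0:; next acc becomes 64; next at k=1:; next acc becomes 512; next at k=2:; next acc becomes 4096; next aux becomes 0; next at k=3:; next aux becomes 16; next at j=0:; next aux becomes 20; next at j=1:; next aux becomes 24; next at j=2:; next aux becomes 28; next at k=4:; next aux becomes 44; next at j=0:; next aux becomes 48; next at j=1:; next aux becomes 52; next at j=2:; next aux becomes 56; next at k=5:; next aux becomes 72; next at j=0:; next aux becomes 76; next at j=1:; next aux becomes 80; next at j=2:; next aux becomes 84; next final value 8. Both give 8.
Across all 432 domain points the two functions coincide.
verdict: equivalent


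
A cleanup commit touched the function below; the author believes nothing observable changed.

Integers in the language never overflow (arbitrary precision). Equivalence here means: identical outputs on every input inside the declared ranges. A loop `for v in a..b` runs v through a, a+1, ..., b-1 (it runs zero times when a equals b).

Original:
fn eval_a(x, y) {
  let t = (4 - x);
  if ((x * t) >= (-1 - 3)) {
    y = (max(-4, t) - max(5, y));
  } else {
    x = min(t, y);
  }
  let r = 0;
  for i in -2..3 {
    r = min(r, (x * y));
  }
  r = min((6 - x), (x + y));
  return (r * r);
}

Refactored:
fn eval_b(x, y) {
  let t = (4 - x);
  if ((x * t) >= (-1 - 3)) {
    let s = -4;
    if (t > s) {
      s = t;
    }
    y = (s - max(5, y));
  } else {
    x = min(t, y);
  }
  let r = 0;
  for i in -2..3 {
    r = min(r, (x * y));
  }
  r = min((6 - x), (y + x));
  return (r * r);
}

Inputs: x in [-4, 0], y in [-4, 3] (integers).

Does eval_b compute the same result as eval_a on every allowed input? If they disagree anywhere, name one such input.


Equivalent — the differences include local variable names differ; also min/max/abs usage differs; also comparison usage differs; also branching structure differs; also statement counts differ, yet no declared input distinguishes the two.
Spot check at x=-3, y=2 — eval_a: t becomes 7; next ((x * t) >= (-1 - 3)) evaluates to false; next x becomes 2; next r becomes 0; next at i=-2:; next r becomes 0; next at i=-1:; next r becomes 0; next at i=0:; next r becomes 0; next at i=1:; next r becomes 0; next at i=2:; next r becomes 0; next r becomes 4; next final value 16. eval_b: t becomes 7; next ((x * t) >= (-1 - 3)) evaluates to false; next x becomes 2; next r becomes 0; next at i=-2:; next r becomes 0; next at i=-1:; next r becomes 0; next at i=0:; next r becomes 0; next at i=1:; next r becomes 0; next at i=2:; next r becomes 0; next r becomes 4; next final value 16. Both give 16.
An exhaustive pass over the 40 declared inputs shows identical outputs.
verdict: equivalent


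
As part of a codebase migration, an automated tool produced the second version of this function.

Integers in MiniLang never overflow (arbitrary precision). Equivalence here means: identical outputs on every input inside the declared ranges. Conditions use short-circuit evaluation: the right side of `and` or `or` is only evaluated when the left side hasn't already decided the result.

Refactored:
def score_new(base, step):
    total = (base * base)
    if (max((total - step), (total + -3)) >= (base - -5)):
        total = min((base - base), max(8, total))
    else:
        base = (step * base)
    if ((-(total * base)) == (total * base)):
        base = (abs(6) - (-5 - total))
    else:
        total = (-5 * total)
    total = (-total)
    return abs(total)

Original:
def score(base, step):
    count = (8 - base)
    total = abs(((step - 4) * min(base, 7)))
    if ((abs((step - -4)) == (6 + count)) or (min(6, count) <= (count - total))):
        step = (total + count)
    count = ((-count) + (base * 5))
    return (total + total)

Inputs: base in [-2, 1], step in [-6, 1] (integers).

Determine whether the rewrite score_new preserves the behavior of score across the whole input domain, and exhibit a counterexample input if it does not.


Try base=-2, step=-6.
score: count = 10; total = 20; ((abs((step - -4)) == (6 + count)) or (min(6, count) <= (count - total))) -> false; count = -20; return 40
score_new: total = 4; (max((total - step), (total + -3)) >= (base - -5)) -> true; total = 0; ((-(total * base)) == (total * base)) -> true; base = 11; total = 0; return 0
40 vs 0 — the two versions disagree here.
verdict: not equivalent; witness: base=-2, step=-6


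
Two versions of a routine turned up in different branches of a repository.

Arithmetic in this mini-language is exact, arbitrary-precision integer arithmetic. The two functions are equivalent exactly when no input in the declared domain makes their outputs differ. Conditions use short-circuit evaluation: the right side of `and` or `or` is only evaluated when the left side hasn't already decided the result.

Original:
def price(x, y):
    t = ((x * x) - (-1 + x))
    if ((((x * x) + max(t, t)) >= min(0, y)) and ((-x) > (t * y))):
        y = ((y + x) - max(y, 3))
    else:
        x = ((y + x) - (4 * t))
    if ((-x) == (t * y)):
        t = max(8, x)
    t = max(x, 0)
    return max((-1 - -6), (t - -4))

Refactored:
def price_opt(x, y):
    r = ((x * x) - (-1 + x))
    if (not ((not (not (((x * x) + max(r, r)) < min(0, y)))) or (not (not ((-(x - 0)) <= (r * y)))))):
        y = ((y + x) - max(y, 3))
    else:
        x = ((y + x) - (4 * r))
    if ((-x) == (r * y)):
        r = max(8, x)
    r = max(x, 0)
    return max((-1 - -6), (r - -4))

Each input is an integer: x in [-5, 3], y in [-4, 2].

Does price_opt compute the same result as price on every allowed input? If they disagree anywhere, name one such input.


Changes here: arithmetic usage differs; comparison usage differs; boolean connective usage differs; constant usage differs; local variable names differ; the full 63-point sweep finds no disagreement.
verdict: equivalent


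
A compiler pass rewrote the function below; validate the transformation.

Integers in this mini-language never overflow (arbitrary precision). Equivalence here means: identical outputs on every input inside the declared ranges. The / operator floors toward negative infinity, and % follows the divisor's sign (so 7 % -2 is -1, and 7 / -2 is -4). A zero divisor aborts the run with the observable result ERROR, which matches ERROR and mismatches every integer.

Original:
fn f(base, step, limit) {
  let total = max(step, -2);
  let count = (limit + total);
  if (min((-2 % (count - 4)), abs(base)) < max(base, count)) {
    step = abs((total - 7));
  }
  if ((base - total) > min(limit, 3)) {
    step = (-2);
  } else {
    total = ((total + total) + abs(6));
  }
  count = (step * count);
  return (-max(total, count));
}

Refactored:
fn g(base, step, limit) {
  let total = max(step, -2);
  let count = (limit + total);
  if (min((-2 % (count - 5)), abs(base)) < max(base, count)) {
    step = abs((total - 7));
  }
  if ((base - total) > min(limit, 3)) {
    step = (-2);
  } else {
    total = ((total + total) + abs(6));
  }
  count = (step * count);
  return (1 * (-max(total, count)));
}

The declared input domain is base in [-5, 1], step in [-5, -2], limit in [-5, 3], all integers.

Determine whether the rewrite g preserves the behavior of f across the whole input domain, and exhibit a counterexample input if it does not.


The suspicious edit (`4` became `5`) never changes the result for any input inside the declared domain.
One worked example (base=-2, step=-4, limit=1) — f: total = -2; count = -1; (min((-2 % (count - 4)), abs(base)) < max(base, count)) -> true; step = 9; ((base - total) > min(limit, 3)) -> false; total = 2; count = -9; return -2; g: total = -2; count = -1; (min((-2 % (count - 5)), abs(base)) < max(base, count)) -> true; step = 9; ((base - total) > min(limit, 3)) -> false; total = 2; count = -9; return -2; agreement on -2.
Every one of the 252 inputs gives matching results.
verdict: equivalent


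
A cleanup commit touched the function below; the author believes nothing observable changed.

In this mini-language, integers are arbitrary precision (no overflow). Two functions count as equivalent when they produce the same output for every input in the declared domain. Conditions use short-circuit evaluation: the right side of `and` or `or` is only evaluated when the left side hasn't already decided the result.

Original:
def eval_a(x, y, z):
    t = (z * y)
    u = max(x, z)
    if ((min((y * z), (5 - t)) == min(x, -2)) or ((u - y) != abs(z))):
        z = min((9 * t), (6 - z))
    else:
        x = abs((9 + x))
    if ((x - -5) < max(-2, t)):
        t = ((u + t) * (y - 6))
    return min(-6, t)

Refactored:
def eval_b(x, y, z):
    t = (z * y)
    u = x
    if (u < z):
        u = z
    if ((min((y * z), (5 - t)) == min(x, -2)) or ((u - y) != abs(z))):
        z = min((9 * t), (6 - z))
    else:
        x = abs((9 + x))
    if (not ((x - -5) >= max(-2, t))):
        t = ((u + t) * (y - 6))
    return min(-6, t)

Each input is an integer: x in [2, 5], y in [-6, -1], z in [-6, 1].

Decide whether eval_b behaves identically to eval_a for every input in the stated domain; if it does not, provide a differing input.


Comparing the listings, the differences include: min/max/abs usage differs, plus boolean connective usage differs, plus branching structure differs, plus statement counts differ, plus comparison usage differs.
As a probe, take x=4, y=-1, z=0: eval_a runs t = 0; u = 4; ((min((y * z), (5 - t)) == min(x, -2)) or ((u - y) != abs(z))) -> true; z = 0; ((x - -5) < max(-2, t)) -> false; return -6; eval_b runs t = 0; u = 4; (u < z) -> false; ((min((y * z), (5 - t)) == min(x, -2)) or ((u - y) != abs(z))) -> true; z = 0; (not ((x - -5) >= max(-2, t))) -> false; return -6; both end at -6.
Sweeping the whole domain (192 inputs) finds no disagreement.
verdict: equivalent


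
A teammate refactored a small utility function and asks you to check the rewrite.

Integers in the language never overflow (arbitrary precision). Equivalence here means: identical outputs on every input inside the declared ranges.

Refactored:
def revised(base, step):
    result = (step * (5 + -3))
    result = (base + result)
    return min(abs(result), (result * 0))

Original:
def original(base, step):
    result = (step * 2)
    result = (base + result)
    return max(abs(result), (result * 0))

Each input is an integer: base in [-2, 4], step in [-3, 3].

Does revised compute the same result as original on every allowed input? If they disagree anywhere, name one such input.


Not equivalent: base=-2, step=-3 separates them (8 vs 0).
original: result becomes -6; next result becomes -8; next final value 8
revised: result becomes -6; next result becomes -8; next final value 0
verdict: not equivalent; witness: base=-2, step=-3


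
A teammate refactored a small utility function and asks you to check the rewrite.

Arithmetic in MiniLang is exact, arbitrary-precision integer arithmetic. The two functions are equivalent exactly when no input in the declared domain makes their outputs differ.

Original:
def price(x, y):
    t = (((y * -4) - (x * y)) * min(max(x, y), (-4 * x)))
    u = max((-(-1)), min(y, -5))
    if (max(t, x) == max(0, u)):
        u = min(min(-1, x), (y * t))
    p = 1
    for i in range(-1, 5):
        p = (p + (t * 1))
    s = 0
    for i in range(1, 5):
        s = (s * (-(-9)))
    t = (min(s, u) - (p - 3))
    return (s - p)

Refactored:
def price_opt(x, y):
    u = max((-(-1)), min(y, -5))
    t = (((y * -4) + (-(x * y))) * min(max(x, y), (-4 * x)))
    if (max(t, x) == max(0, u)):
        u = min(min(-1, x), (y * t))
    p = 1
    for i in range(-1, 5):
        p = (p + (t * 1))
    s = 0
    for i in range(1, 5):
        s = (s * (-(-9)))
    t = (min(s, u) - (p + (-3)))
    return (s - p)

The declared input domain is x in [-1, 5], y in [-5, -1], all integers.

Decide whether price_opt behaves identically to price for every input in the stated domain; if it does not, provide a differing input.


Side by side, the visible changes include: arithmetic usage differs.
Tracing x=2, y=-2: price: t becomes -96; next u becomes 1; next (max(t, x) == max(0, u)) evaluates to false; next p becomes 1; next at i=-1:; next p becomes -95; next at i=0:; next p becomes -191; next at i=1:; next p becomes -287; next at i=2:; next p becomes -383; next at i=3:; next p becomes -479; next at i=4:; next p becomes -575; next s becomes 0; next at i=1:; next s becomes 0; next at i=2:; next s becomes 0; next at i=3:; next s becomes 0; next at i=4:; next s becomes 0; next t becomes 578; next final value 575 | price_opt: u becomes 1; next t becomes -96; next (max(t, x) == max(0, u)) evaluates to false; next p becomes 1; next at i=-1:; next p becomes -95; next at i=0:; next p becomes -191; next at i=1:; next p becomes -287; next at i=2:; next p becomes -383; next at i=3:; next p becomes -479; next at i=4:; next p becomes -575; next s becomes 0; next at i=1:; next s becomes 0; next at i=2:; next s becomes 0; next at i=3:; next s becomes 0; next at i=4:; next s becomes 0; next t becomes 578; next final value 575 — matching result 575.
Sweeping the whole domain (35 inputs) finds no disagreement.
verdict: equivalent


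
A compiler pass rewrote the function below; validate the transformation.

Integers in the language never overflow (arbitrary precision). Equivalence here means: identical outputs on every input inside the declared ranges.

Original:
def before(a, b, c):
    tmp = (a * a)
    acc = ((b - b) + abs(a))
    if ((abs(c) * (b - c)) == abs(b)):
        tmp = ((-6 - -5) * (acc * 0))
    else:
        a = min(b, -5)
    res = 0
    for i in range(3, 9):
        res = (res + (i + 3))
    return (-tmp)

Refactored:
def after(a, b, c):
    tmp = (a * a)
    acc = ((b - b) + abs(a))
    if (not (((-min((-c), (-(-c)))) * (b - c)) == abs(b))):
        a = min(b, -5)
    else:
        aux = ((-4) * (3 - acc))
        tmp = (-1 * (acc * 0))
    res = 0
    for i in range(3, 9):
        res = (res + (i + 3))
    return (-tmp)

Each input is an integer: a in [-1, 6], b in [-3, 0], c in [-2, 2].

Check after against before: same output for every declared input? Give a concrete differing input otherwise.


Comparing the listings, the differences include: constant usage differs, plus boolean connective usage differs, plus local variable names differ, plus statement counts differ, plus min/max/abs usage differs, plus arithmetic usage differs.
One worked example (a=6, b=-3, c=0) — before: tmp = 36; acc = 6; ((abs(c) * (b - c)) == abs(b)) -> false; a = -5; res = 0; [i=3]; res = 6; [i=4]; res = 13; [i=5]; res = 21; [i=6]; res = 30; [i=7]; res = 40; [i=8]; res = 51; return -36; after: tmp = 36; acc = 6; (not (((-min((-c), (-(-c)))) * (b - c)) == abs(b))) -> true; a = -5; res = 0; [i=3]; res = 6; [i=4]; res = 13; [i=5]; res = 21; [i=6]; res = 30; [i=7]; res = 40; [i=8]; res = 51; return -36; agreement on -36.
Across all 160 domain points the two functions coincide.
verdict: equivalent


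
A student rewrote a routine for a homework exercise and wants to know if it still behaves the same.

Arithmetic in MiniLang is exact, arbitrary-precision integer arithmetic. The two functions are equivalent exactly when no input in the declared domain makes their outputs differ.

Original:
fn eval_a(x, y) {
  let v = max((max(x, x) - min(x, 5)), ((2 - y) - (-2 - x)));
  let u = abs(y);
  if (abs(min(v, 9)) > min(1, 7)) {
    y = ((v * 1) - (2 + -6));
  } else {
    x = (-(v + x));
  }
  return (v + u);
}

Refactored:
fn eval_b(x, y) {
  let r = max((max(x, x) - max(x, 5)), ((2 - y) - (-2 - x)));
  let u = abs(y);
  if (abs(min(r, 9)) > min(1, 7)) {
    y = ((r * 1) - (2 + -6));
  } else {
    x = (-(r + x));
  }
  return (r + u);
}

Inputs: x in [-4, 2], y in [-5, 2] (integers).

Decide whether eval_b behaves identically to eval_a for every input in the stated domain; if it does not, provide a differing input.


Evaluate both at x=-4, y=1.
eval_a: v := 0 | u := 1 | (abs(min(v, 9)) > min(1, 7)): false | x := 4 | result 1
eval_b: r := -1 | u := 1 | (abs(min(r, 9)) > min(1, 7)): false | x := 5 | result 0
1 against 0: the behavior changed.
verdict: not equivalent; witness: x=-4, y=1


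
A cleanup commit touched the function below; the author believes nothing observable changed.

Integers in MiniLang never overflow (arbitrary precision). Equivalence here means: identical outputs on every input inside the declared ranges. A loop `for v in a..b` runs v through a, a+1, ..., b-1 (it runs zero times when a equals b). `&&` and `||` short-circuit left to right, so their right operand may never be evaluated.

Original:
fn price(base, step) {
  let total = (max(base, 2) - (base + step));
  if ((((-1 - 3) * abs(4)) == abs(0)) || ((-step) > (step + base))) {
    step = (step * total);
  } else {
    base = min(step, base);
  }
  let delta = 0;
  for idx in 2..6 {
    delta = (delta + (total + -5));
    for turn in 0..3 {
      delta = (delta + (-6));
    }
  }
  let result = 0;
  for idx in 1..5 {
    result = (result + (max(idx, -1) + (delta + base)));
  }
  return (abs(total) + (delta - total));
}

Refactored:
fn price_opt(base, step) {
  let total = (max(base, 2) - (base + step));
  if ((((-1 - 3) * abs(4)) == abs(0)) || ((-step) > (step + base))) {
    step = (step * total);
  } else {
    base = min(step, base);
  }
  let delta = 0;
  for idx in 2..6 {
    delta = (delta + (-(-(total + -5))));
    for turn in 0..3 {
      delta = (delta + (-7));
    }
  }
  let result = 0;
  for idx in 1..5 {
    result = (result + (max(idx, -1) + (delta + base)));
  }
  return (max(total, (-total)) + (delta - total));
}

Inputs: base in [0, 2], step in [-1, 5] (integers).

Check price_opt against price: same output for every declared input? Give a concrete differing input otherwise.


These are not equivalent — on base=0, step=-1 the outputs split (-80 vs -92).
price: total becomes 3; next ((((-1 - 3) * abs(4)) == abs(0)) || ((-step) > (step + base))) evaluates to true; next step becomes -3; next delta becomes 0; next at idx=2:; next delta becomes -2; next at turn=0:; next delta becomes -8; next at turn=1:; next delta becomes -14; next at turn=2:; next delta becomes -20; next at idx=3:; next delta becomes -22; next at turn=0:; next delta becomes -28; next at turn=1:; next delta becomes -34; next at turn=2:; next delta becomes -40; next at idx=4:; next delta becomes -42; next at turn=0:; next delta becomes -48; next at turn=1:; next delta becomes -54; next at turn=2:; next delta becomes -60; next at idx=5:; next delta becomes -62; next at turn=0:; next delta becomes -68; next at turn=1:; next delta becomes -74; next at turn=2:; next delta becomes -80; next result becomes 0; next at idx=1:; next result becomes -79; next at idx=2:; next result becomes -157; next at idx=3:; next result becomes -234; next at idx=4:; next result becomes -310; next final value -80
price_opt: total becomes 3; next ((((-1 - 3) * abs(4)) == abs(0)) || ((-step) > (step + base))) evaluates to true; next step becomes -3; next delta becomes 0; next at idx=2:; next delta becomes -2; next at turn=0:; next delta becomes -9; next at turn=1:; next delta becomes -16; next at turn=2:; next delta becomes -23; next at idx=3:; next delta becomes -25; next at turn=0:; next delta becomes -32; next at turn=1:; next delta becomes -39; next at turn=2:; next delta becomes -46; next at idx=4:; next delta becomes -48; next at turn=0:; next delta becomes -55; next at turn=1:; next delta becomes -62; next at turn=2:; next delta becomes -69; next at idx=5:; next delta becomes -71; next at turn=0:; next delta becomes -78; next at turn=1:; next delta becomes -85; next at turn=2:; next delta becomes -92; next result becomes 0; next at idx=1:; next result becomes -91; next at idx=2:; next result becomes -181; next at idx=3:; next result becomes -270; next at idx=4:; next result becomes -358; next final value -92
verdict: not equivalent; witness: base=0, step=-1


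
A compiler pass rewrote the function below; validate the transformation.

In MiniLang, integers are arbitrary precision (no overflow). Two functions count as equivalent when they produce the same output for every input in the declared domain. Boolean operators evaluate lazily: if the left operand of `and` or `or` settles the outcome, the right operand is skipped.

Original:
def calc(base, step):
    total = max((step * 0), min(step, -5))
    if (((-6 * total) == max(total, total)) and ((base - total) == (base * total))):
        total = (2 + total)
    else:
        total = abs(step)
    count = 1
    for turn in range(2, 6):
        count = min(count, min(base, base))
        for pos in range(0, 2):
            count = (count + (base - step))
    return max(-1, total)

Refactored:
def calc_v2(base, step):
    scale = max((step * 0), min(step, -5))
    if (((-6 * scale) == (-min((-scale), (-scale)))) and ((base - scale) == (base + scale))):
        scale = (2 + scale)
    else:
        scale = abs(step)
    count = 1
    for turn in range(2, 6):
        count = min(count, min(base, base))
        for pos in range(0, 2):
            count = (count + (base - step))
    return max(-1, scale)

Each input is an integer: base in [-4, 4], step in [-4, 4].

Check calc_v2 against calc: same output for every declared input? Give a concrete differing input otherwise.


Try base=-4, step=-4.
calc: total := 0 | (((-6 * total) == max(total, total)) and ((base - total) == (base * total))): false | total := 4 | count := 1 | iter turn=2: | count := -4 | iter pos=0: | count := -4 | iter pos=1: | count := -4 | iter turn=3: | count := -4 | iter pos=0: | count := -4 | iter pos=1: | count := -4 | iter turn=4: | count := -4 | iter pos=0: | count := -4 | iter pos=1: | count := -4 | iter turn=5: | count := -4 | iter pos=0: | count := -4 | iter pos=1: | count := -4 | result 4
calc_v2: scale := 0 | (((-6 * scale) == (-min((-scale), (-scale)))) and ((base - scale) == (base + scale))): true | scale := 2 | count := 1 | iter turn=2: | count := -4 | iter pos=0: | count := -4 | iter pos=1: | count := -4 | iter turn=3: | count := -4 | iter pos=0: | count := -4 | iter pos=1: | count := -4 | iter turn=4: | count := -4 | iter pos=0: | count := -4 | iter pos=1: | count := -4 | iter turn=5: | count := -4 | iter pos=0: | count := -4 | iter pos=1: | count := -4 | result 2
4 and 2 differ, so these are not the same function on this domain.
verdict: not equivalent; witness: base=-4, step=-4
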